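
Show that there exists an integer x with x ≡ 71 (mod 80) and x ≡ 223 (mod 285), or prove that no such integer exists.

No such integer exists.

Both moduli are multiples of 5 = gcd(80, 285), so any solution would satisfy x ≡ 71 and x ≡ 223 modulo 5 simultaneously.
However 71 ≡ 1 and 223 ≡ 3 (mod 5), and 1 ≠ 3.
Hence the system has no solution.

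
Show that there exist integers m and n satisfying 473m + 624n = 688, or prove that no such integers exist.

473 and 624 are coprime, so 473m + 624n ranges over all of ℤ.
Run the Euclidean algorithm on 624 and 473: 624 = 1·473 + 151, 473 = 3·151 + 20, 151 = 7·20 + 11, 20 = 1·11 + 9, 11 = 1·9 + 2, 9 = 4·2 + 1, 2 = 2·1 + 0.
Back-substituting, 1 = 9 − 4·2 = 9 − 4·(11 − 1·9) = −4·11 + 5·9 = −4·11 + 5·(20 − 1·11) = 5·20 − 9·11 = 5·20 − 9·(151 − 7·20) = −9·151 + 68·20 = −9·151 + 68·(473 − 3·151) = 68·473 − 213·151 = 68·473 − 213·(624 − 1·473) = −213·624 + 281·473; that is, 473·281 + 624·(-213) = 1.
Times 688: 473·193328 + 624·(-146544) = 688, so (193328, -146544) solves it.
Shifting by a multiple of (624, −473) keeps it a solution: m = 193328 − 309·624 = 512, n = -146544 + 309·473 = -387.
Indeed 473·512 + 624·(-387) = 242176 − 241488 = 688.

m = 512, n = -387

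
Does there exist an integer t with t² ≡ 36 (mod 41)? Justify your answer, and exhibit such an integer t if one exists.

t = 35

Take t = 35. Then 35² = 1225 = 29·41 + 36, so 35² ≡ 36 (mod 41).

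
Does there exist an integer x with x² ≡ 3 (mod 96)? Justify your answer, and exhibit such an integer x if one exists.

There is no such integer.

Work modulo the divisor 4 of 96. If x² ≡ 3 (mod 96) then x² ≡ 3 (mod 4).
Computing x² mod 4 for x = 0, 1, …, 2 (enough, by the symmetry x ↦ 4 − x) gives 0, 1, 0.
So the quadratic residues mod 4 are {0, 1}, and 3 is not among them.
Hence no integer x has x² ≡ 3 (mod 96).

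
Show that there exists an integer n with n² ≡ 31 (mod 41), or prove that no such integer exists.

n = 21

Take n = 21. Then 21² = 441 = 10·41 + 31, so 21² ≡ 31 (mod 41).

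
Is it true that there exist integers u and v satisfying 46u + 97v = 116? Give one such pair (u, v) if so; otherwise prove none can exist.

u = 70, v = -32

46 and 97 are coprime, so 46u + 97v ranges over all of ℤ.
Run the Euclidean algorithm on 97 and 46: 97 = 2·46 + 5, 46 = 9·5 + 1, 5 = 5·1 + 0.
Unwinding: 1 = 46 − 9·5 = 46 − 9·(97 − 2·46) = −9·97 + 19·46, i.e. 46·19 + 97·(-9) = 1.
Multiplying through by 116: u = 19·116 = 2204, v = (-9)·116 = -1044 is a solution.
Shifting by a multiple of (97, −46) keeps it a solution: u = 2204 − 22·97 = 70, v = -1044 + 22·46 = -32.
Indeed 46·70 + 97·(-32) = 3220 − 3104 = 116.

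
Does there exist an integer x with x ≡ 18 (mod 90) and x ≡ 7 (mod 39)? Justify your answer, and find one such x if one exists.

There is no such integer.

Both moduli are multiples of 3 = gcd(90, 39), so any solution would satisfy x ≡ 18 and x ≡ 7 modulo 3 simultaneously.
However 18 ≡ 0 and 7 ≡ 1 (mod 3), and 0 ≠ 1.
Therefore no such x exists.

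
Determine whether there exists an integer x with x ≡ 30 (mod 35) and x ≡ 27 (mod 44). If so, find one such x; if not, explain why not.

Since 35 and 44 share no common factor, CRT says the pair of congruences has a solution (unique mod 1540).
Write x = 30 + 35t and require 30 + 35t ≡ 27 (mod 44), i.e. 35t ≡ 41 (mod 44).
To invert 35 modulo 44: 44 = 1·35 + 9, 35 = 3·9 + 8, 9 = 1·8 + 1, 8 = 8·1 + 0, and unwinding, 1 = 9 − 1·8 = 9 − (35 − 3·9) = −35 + 4·9 = −35 + 4·(44 − 1·35) = 4·44 − 5·35. Thus 35⁻¹ ≡ -5 ≡ 39 (mod 44).
Multiplying by 39: t ≡ 39·41 = 1599 ≡ 15 (mod 44).
With t = 15: x = 30 + 35·15 = 555.
Check: 555 mod 35 = 30, 555 mod 44 = 27. ✓

x = 555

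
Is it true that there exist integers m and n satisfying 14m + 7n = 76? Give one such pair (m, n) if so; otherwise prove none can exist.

Both 14 and 7 are divisible by gcd(14, 7) = 7, hence so is any combination 14m + 7n.
However 76 leaves remainder 6 on division by 7.
Hence no integers m, n satisfy the equation.

There are no such integers.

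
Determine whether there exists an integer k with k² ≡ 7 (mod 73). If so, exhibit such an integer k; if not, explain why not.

Apply Euler's criterion with the prime 73: 7 is a quadratic residue iff 7^36 ≡ 1 (mod 73), and a non-residue iff it is ≡ −1.
Squaring successively (mod 73): 7^2 = 49 ≡ 49; 7^4 ≡ 49² = 2401 ≡ 65; 7^8 ≡ 65² = 4225 ≡ 64; 7^16 ≡ 64² = 4096 ≡ 8; 7^32 ≡ 8² = 64 ≡ 64.
Since 36 = 32 + 4, 7^36 ≡ 64 · 65; multiplying out mod 73: 64·65 = 4160 ≡ 72. Thus 7^36 ≡ 72 ≡ −1 (mod 73).
The value −1 means 7 is a non-residue modulo 73, so k² ≡ 7 (mod 73) is impossible.

There is no such integer.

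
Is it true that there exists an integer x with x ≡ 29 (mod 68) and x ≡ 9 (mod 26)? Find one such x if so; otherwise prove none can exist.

x = 165

The moduli are not coprime: gcd(68, 26) = 2. Compatibility requires 2 ∣ (9 − 29) = -20, which holds, so solutions exist.
The integers ≡ 29 (mod 68) are 29, 97, 165, …; their remainders mod 26 are 3, 19, 9, so x = 165 is the first that is ≡ 9 (mod 26).
Indeed 165 ≡ 29 (mod 68) and 165 ≡ 9 (mod 26).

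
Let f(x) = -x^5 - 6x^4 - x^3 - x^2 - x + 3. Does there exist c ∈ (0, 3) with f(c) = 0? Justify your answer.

Yes, such a c exists.

f(0) = 3 and f(3) = -765, which have opposite signs.
Since f is a polynomial it is continuous on [0, 3].
By the Intermediate Value Theorem, f takes the value 0 somewhere in the open interval.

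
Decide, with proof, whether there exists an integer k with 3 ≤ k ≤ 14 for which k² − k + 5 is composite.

k = 10

At k = 10: 10² − 10 + 5 = 95 = 5·19, which is composite.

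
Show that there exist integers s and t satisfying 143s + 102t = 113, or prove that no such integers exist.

s = 55, t = -76

Since gcd(143, 102) = 1, every integer is an integer combination of 143 and 102.
Euclidean algorithm: 143 = 1·102 + 41, 102 = 2·41 + 20, 41 = 2·20 + 1, 20 = 20·1 + 0.
Working back up the chain: 1 = 41 − 2·20 = 41 − 2·(102 − 2·41) = −2·102 + 5·41 = −2·102 + 5·(143 − 1·102) = 5·143 − 7·102. So 143·5 + 102·(-7) = 1.
Multiplying through by 113: s = 5·113 = 565, t = (-7)·113 = -791 is a solution.
Subtracting 5·102 from s and adding 5·143 to t gives the tidier solution (55, -76).
Check: 143·55 + 102·(-76) = 7865 − 7752 = 113. ✓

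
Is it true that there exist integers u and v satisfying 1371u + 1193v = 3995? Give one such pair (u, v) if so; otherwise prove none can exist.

u = 190, v = -215

Since gcd(1371, 1193) = 1, every integer is an integer combination of 1371 and 1193.
Run the Euclidean algorithm on 1371 and 1193: 1371 = 1·1193 + 178, 1193 = 6·178 + 125, 178 = 1·125 + 53, 125 = 2·53 + 19, 53 = 2·19 + 15, 19 = 1·15 + 4, 15 = 3·4 + 3, 4 = 1·3 + 1, 3 = 3·1 + 0.
Working back up the chain: 1 = 4 − 1·3 = 4 − (15 − 3·4) = −15 + 4·4 = −15 + 4·(19 − 1·15) = 4·19 − 5·15 = 4·19 − 5·(53 − 2·19) = −5·53 + 14·19 = −5·53 + 14·(125 − 2·53) = 14·125 − 33·53 = 14·125 − 33·(178 − 1·125) = −33·178 + 47·125 = −33·178 + 47·(1193 − 6·178) = 47·1193 − 315·178 = 47·1193 − 315·(1371 − 1·1193) = −315·1371 + 362·1193. So 1371·(-315) + 1193·362 = 1.
Times 3995: 1371·(-1258425) + 1193·1446190 = 3995, so (-1258425, 1446190) solves it.
Shifting by a multiple of (1193, −1371) keeps it a solution: u = -1258425 + 1055·1193 = 190, v = 1446190 − 1055·1371 = -215.
Indeed 1371·190 + 1193·(-215) = 260490 − 256495 = 3995.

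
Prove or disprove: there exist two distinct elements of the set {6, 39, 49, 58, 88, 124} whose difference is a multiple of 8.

There is no such pair.

Reduce each element modulo 8: 6↦6, 39↦7, 49↦1, 58↦2, 88↦0, 124↦4.
These 6 residues are pairwise different, hence no difference of two elements is divisible by 8.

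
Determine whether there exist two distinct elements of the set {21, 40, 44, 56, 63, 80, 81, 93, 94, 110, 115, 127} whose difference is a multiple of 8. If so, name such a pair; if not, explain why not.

Yes: 21 and 93.

21 mod 8 = 5 and 93 mod 8 = 5, so 93 − 21 = 72 = 9·8.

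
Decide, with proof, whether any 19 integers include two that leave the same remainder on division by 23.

No, the set {101, 102, 103, 104, 105, 106, 107, 108, 109, 110, 111, 112, 113, 114, 115, 116, 117, 118, 119} is a counterexample.

Take the 19 consecutive integers 101, 102, …, 119: their residues mod 23 are all distinct because 19 ≤ 23.
So no two of them leave the same remainder on division by 23; the claim fails for this set.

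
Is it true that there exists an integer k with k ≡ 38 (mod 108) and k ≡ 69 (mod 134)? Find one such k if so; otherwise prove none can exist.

No such integer exists.

Both moduli are multiples of 2 = gcd(108, 134), so any solution would satisfy k ≡ 38 and k ≡ 69 modulo 2 simultaneously.
However 38 ≡ 0 and 69 ≡ 1 (mod 2), and 0 ≠ 1.
So no integer satisfies both congruences.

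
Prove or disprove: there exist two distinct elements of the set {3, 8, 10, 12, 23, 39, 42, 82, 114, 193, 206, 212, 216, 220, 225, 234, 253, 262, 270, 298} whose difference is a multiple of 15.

Reduce each element mod 15: 3↦3, 8↦8, 10↦10, 12↦12, 23↦8, 39↦9, 42↦12, 82↦7, 114↦9, 193↦13, 206↦11, 212↦2, 216↦6, 220↦10, 225↦0, 234↦9, 253↦13, 262↦7, 270↦0, 298↦13. The residue 8 repeats (at 8 and 23), and 23 − 8 = 15 = 1·15.

8 and 23 are such a pair.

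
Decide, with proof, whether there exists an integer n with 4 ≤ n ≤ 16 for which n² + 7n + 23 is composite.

n = 7

At n = 7: 7² + 7·7 + 23 = 121 = 11·11, which is composite.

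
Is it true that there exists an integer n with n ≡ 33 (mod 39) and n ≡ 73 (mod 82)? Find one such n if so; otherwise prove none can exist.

The moduli 39 and 82 are coprime, so by the Chinese Remainder Theorem a unique solution modulo 3198 exists.
Write n = 33 + 39t and require 33 + 39t ≡ 73 (mod 82), i.e. 39t ≡ 40 (mod 82).
Invert 39 mod 82 by the Euclidean algorithm: 82 = 2·39 + 4, 39 = 9·4 + 3, 4 = 1·3 + 1, 3 = 3·1 + 0; back-substituting, 1 = 4 − 1·3 = 4 − (39 − 9·4) = −39 + 10·4 = −39 + 10·(82 − 2·39) = 10·82 − 21·39. Hence 39·(-21) ≡ 1, so 39⁻¹ ≡ -21 ≡ 61 (mod 82).
Therefore t ≡ 61·40 = 2440 ≡ 62 (mod 82).
Taking t = 62 gives n = 33 + 39·62 = 2451.
Indeed 2451 ≡ 33 (mod 39) and 2451 ≡ 73 (mod 82).

n = 2451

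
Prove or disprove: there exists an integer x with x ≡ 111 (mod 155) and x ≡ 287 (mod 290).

No such integer exists.

gcd(155, 290) = 5. If x ≡ 111 (mod 155) and x ≡ 287 (mod 290), then x ≡ 111 (mod 5) and x ≡ 287 (mod 5).
However 111 ≡ 1 and 287 ≡ 2 (mod 5), and 1 ≠ 2.
Hence the system has no solution.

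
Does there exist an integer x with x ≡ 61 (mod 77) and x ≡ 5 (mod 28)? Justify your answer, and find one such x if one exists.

Here gcd(77, 28) = 7, and both 61 and 5 leave remainder 5 mod 7, so the system is consistent.
In fact x = 61 itself already satisfies 61 mod 28 = 5.
Check: 61 mod 77 = 61, 61 mod 28 = 5. ✓

x = 61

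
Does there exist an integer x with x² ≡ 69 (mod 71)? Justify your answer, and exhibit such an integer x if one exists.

Apply Euler's criterion with the prime 71: 69 is a quadratic residue iff 69^35 ≡ 1 (mod 71), and a non-residue iff it is ≡ −1.
Squaring successively (mod 71): 69^2 = 4761 ≡ 4; 69^4 ≡ 4² = 16 ≡ 16; 69^8 ≡ 16² = 256 ≡ 43; 69^16 ≡ 43² = 1849 ≡ 3; 69^32 ≡ 3² = 9 ≡ 9.
Since 35 = 32 + 2 + 1, 69^35 ≡ 9 · 4 · 69; multiplying out mod 71: 9·4 = 36 ≡ 36, then 36·69 = 2484 ≡ 70. Thus 69^35 ≡ 70 ≡ −1 (mod 71).
By Euler's criterion 69 is a quadratic non-residue mod 71: no x satisfies x² ≡ 69 (mod 71).

No, no such integer exists.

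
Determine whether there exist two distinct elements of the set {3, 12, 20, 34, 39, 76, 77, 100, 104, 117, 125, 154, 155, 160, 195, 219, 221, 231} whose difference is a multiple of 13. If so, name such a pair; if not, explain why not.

Both 12 and 77 leave remainder 12 on division by 13; their difference 65 = 5·13 is a multiple of 13.

12 and 77 are such a pair.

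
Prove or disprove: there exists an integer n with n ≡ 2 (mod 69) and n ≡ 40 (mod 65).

gcd(69, 65) = 1, so the Chinese Remainder Theorem guarantees exactly one residue class mod 4485 satisfying both.
Any solution of the first congruence is n = 2 + 69t; substituting into the second, 69t ≡ 40 − 2 ≡ 38 (mod 65).
69 ≡ 4 (mod 65), so this reads 4t ≡ 38 (mod 65). Since 4·49 = 196 = 3·65 + 1, the inverse of 4 mod 65 is 49.
Multiplying by 49: t ≡ 49·38 = 1862 ≡ 42 (mod 65).
Taking t = 42 gives n = 2 + 69·42 = 2900.
Check: 2900 mod 69 = 2, 2900 mod 65 = 40. ✓

n = 2900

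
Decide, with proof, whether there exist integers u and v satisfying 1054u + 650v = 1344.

gcd(1054, 650) = 2, and 2 divides 1344, so integer solutions exist.
Dividing through by 2 reduces the equation to 527u + 325v = 672.
Euclidean algorithm: 527 = 1·325 + 202, 325 = 1·202 + 123, 202 = 1·123 + 79, 123 = 1·79 + 44, 79 = 1·44 + 35, 44 = 1·35 + 9, 35 = 3·9 + 8, 9 = 1·8 + 1, 8 = 8·1 + 0.
Working back up the chain: 1 = 9 − 1·8 = 9 − (35 − 3·9) = −35 + 4·9 = −35 + 4·(44 − 1·35) = 4·44 − 5·35 = 4·44 − 5·(79 − 1·44) = −5·79 + 9·44 = −5·79 + 9·(123 − 1·79) = 9·123 − 14·79 = 9·123 − 14·(202 − 1·123) = −14·202 + 23·123 = −14·202 + 23·(325 − 1·202) = 23·325 − 37·202 = 23·325 − 37·(527 − 1·325) = −37·527 + 60·325. So 527·(-37) + 325·60 = 1.
Scaling by 672 gives the particular solution (u, v) = (-24864, 40320).
Adding 77·325 to u and subtracting 77·527 from v gives the tidier solution (161, -259).
Indeed 1054·161 + 650·(-259) = 169694 − 168350 = 1344.

u = 161, v = -259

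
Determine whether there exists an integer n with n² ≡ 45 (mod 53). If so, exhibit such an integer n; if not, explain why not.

Apply Euler's criterion with the prime 53: 45 is a quadratic residue iff 45^26 ≡ 1 (mod 53), and a non-residue iff it is ≡ −1.
Repeated squaring mod 53: 45^2 = 2025 ≡ 11; 45^4 ≡ 11² = 121 ≡ 15; 45^8 ≡ 15² = 225 ≡ 13; 45^16 ≡ 13² = 169 ≡ 10.
Since 26 = 16 + 8 + 2, 45^26 ≡ 10 · 13 · 11; multiplying out mod 53: 10·13 = 130 ≡ 24, then 24·11 = 264 ≡ 52. Thus 45^26 ≡ 52 ≡ −1 (mod 53).
By Euler's criterion 45 is a quadratic non-residue mod 53: no n satisfies n² ≡ 45 (mod 53).

There is no such integer.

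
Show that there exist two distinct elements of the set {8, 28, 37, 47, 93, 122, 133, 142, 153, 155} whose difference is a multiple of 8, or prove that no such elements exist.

37 mod 8 = 5 and 93 mod 8 = 5, so 93 − 37 = 56 = 7·8.

The pair (37, 93) works.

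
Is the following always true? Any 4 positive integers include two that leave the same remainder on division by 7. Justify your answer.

No; for instance {3, 4, 5, 6} is a counterexample.

Take the 4 consecutive integers 3, 4, 5, 6: their residues mod 7 are all distinct because 4 ≤ 7.
So no two of them leave the same remainder on division by 7; the claim fails for this set.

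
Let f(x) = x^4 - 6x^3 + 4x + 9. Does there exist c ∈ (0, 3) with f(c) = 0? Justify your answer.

Such a root exists.

f(0) = 9 and f(3) = -60, which have opposite signs.
Since f is a polynomial it is continuous on [0, 3].
By the Intermediate Value Theorem, f takes the value 0 somewhere in the open interval.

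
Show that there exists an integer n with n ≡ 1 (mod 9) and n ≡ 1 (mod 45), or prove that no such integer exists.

n = 1

gcd(9, 45) = 9. A simultaneous solution exists iff 1 ≡ 1 (mod 9); here 1 mod 9 = 1 = 1 mod 9, so it does.
In fact n = 1 itself already satisfies 1 mod 45 = 1.
Indeed 1 ≡ 1 (mod 9) and 1 ≡ 1 (mod 45).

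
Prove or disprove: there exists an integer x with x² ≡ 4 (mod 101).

Take x = 2. Then 2² = 4, and since 0 ≤ 4 < 101 this is already reduced: 2² ≡ 4 (mod 101).

x = 2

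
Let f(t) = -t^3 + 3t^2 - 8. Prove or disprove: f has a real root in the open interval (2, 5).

f has no root in that interval.

f(2) = -4 and f(5) = -58, both negative, so a sign-change argument is unavailable; we show f keeps this sign on the whole interval.
Substitute t = 2 + u, where 0 < u < 3 on the interval. Expanding, f(2 + u) = -u^3 - 3u^2 - 4.
The nonzero coefficients here are all negative, so for u > 0 every term is negative (or zero), and the constant term -4 is strictly negative.
So f is strictly negative on (2, 5); no root exists in the interval.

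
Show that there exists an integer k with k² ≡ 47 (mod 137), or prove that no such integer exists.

No such integer exists.

Apply Euler's criterion with the prime 137: 47 is a quadratic residue iff 47^68 ≡ 1 (mod 137), and a non-residue iff it is ≡ −1.
Squaring successively (mod 137): 47^2 = 2209 ≡ 17; 47^4 ≡ 17² = 289 ≡ 15; 47^8 ≡ 15² = 225 ≡ 88; 47^16 ≡ 88² = 7744 ≡ 72; 47^32 ≡ 72² = 5184 ≡ 115; 47^64 ≡ 115² = 13225 ≡ 73.
Since 68 = 64 + 4, 47^68 ≡ 73 · 15; multiplying out mod 137: 73·15 = 1095 ≡ 136. Thus 47^68 ≡ 136 ≡ −1 (mod 137).
The value −1 means 47 is a non-residue modulo 137, so k² ≡ 47 (mod 137) is impossible.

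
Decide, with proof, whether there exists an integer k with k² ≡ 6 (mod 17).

No, no such integer exists.

Since (17 − k)² ≡ k² (mod 17), it suffices to square k = 0, 1, …, 8: the residues are 0, 1, 4, 9, 16, 8, 2, 15, 13.
The set of squares mod 17 is therefore {0, 1, 2, 4, 8, 9, 13, 15, 16}, which does not contain 6.
Therefore k² ≡ 6 (mod 17) has no solution.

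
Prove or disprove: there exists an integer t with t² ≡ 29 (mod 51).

Work modulo the divisor 3 of 51. If t² ≡ 29 (mod 51) then t² ≡ 2 (mod 3).
Since (3 − t)² ≡ t² (mod 3), it suffices to square t = 0, 1, …, 1: the residues are 0, 1.
The set of squares mod 3 is therefore {0, 1}, which does not contain 2.
Hence no integer t has t² ≡ 29 (mod 51).

No such integer exists.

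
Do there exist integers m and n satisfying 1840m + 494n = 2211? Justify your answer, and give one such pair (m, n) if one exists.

Any value of 1840m + 494n is a multiple of gcd(1840, 494) = 2.
However 2211 leaves remainder 1 on division by 2.
Therefore 1840m + 494n = 2211 has no solution in integers.

No, no such integers exist.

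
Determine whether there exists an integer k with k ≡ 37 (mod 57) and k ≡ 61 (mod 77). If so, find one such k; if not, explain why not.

Since 57 and 77 share no common factor, CRT says the pair of congruences has a solution (unique mod 4389).
Write k = 37 + 57t and require 37 + 57t ≡ 61 (mod 77), i.e. 57t ≡ 24 (mod 77).
Note 57·50 = 2850 ≡ 1 (mod 77) (as 2850 − 1 = 37·77), so 57⁻¹ ≡ 50.
Multiplying by 50: t ≡ 50·24 = 1200 ≡ 45 (mod 77).
Taking t = 45 gives k = 37 + 57·45 = 2602.
Check: 2602 mod 57 = 37, 2602 mod 77 = 61. ✓

k = 2602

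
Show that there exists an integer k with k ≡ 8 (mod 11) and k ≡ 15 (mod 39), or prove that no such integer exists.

Since 11 and 39 share no common factor, CRT says the pair of congruences has a solution (unique mod 429).
Write k = 8 + 11t and require 8 + 11t ≡ 15 (mod 39), i.e. 11t ≡ 7 (mod 39).
Invert 11 mod 39 by the Euclidean algorithm: 39 = 3·11 + 6, 11 = 1·6 + 5, 6 = 1·5 + 1, 5 = 5·1 + 0; back-substituting, 1 = 6 − 1·5 = 6 − (11 − 1·6) = −11 + 2·6 = −11 + 2·(39 − 3·11) = 2·39 − 7·11. Hence 11·(-7) ≡ 1, so 11⁻¹ ≡ -7 ≡ 32 (mod 39).
Multiplying by 32: t ≡ 32·7 = 224 ≡ 29 (mod 39).
With t = 29: k = 8 + 11·29 = 327.
Verify: 327 = 29·11 + 8 and 327 = 8·39 + 15. ✓

k = 327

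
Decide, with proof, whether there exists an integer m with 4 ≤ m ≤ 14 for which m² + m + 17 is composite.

The values for m = 4, 5, …, 14 are 37, 47, 59, 73, 89, 107, 127, 149, 173, 199, 227, and each of these is prime.
So no value in the range makes the expression composite.

No such integer m in that range exists.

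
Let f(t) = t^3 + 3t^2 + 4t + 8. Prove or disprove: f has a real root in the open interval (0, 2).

No such root exists.

f(0) = 8 and f(2) = 36, both positive.
f'(t) = 3t^2 + 6t + 4 has discriminant 6² − 4·3·4 = -12 < 0, so f' has no real roots and is positive for every real t.
Hence f is strictly increasing on ℝ, and in particular on [0, 2]. A strictly monotone function with same-sign endpoint values stays positive on the whole interval, so f has no zero in (0, 2).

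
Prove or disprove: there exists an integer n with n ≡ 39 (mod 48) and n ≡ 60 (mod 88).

Reduce both congruences modulo 8, which divides 48 and 88: they say n ≡ 39 (mod 8) and n ≡ 60 (mod 8).
These are incompatible: 39 − 60 = -21 is not divisible by 8.
Hence the system has no solution.

No, no such integer exists.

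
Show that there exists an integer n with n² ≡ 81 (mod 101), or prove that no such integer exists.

n = 92 works: 92² = 8464, and 8464 − 81 = 8383 = 83·101.

n = 92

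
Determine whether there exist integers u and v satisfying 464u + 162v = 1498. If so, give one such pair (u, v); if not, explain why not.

Every value of 464u + 162v is a multiple of gcd(464, 162) = 2; since 2 ∣ 1498, solutions exist.
Dividing through by 2 reduces the equation to 232u + 81v = 749.
Run the Euclidean algorithm on 232 and 81: 232 = 2·81 + 70, 81 = 1·70 + 11, 70 = 6·11 + 4, 11 = 2·4 + 3, 4 = 1·3 + 1, 3 = 3·1 + 0.
Working back up the chain: 1 = 4 − 1·3 = 4 − (11 − 2·4) = −11 + 3·4 = −11 + 3·(70 − 6·11) = 3·70 − 19·11 = 3·70 − 19·(81 − 1·70) = −19·81 + 22·70 = −19·81 + 22·(232 − 2·81) = 22·232 − 63·81. So 232·22 + 81·(-63) = 1.
Times 749: 232·16478 + 81·(-47187) = 749, so (16478, -47187) solves it.
Subtracting 203·81 from u and adding 203·232 to v gives the tidier solution (35, -91).
Check: 464·35 + 162·(-91) = 16240 − 14742 = 1498. ✓

u = 35, v = -91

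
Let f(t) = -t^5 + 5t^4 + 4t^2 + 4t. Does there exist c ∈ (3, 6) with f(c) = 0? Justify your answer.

f(3) = 210 and f(6) = -1128, which have opposite signs.
f is continuous everywhere (it is a polynomial), in particular on [3, 6].
By the Intermediate Value Theorem f must vanish at some point of (3, 6).

Yes, such a c exists.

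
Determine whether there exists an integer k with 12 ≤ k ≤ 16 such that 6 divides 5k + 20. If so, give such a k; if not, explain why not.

Scanning upward from k = 12 gives 80, 85, none divisible by 6. k = 14 works, since 5·14 + 20 = 90 = 15·6.

k = 14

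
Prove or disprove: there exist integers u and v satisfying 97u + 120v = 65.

u = 65, v = -52

97 and 120 are coprime, so 97u + 120v ranges over all of ℤ.
Dividing repeatedly: 120 = 1·97 + 23, 97 = 4·23 + 5, 23 = 4·5 + 3, 5 = 1·3 + 2, 3 = 1·2 + 1, 2 = 2·1 + 0.
Back-substituting, 1 = 3 − 1·2 = 3 − (5 − 1·3) = −5 + 2·3 = −5 + 2·(23 − 4·5) = 2·23 − 9·5 = 2·23 − 9·(97 − 4·23) = −9·97 + 38·23 = −9·97 + 38·(120 − 1·97) = 38·120 − 47·97; that is, 97·(-47) + 120·38 = 1.
Multiplying through by 65: u = (-47)·65 = -3055, v = 38·65 = 2470 is a solution.
Adding 26·120 to u and subtracting 26·97 from v gives the tidier solution (65, -52).
Check: 97·65 + 120·(-52) = 6305 − 6240 = 65. ✓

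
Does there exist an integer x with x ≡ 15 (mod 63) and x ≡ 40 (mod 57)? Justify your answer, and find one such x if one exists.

gcd(63, 57) = 3. If x ≡ 15 (mod 63) and x ≡ 40 (mod 57), then x ≡ 15 (mod 3) and x ≡ 40 (mod 3).
However 15 ≡ 0 and 40 ≡ 1 (mod 3), and 0 ≠ 1.
Therefore no such x exists.

No such integer exists.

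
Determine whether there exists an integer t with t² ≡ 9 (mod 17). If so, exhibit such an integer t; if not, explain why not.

t = 14

Take t = 14. Then 14² = 196 = 11·17 + 9, so 14² ≡ 9 (mod 17).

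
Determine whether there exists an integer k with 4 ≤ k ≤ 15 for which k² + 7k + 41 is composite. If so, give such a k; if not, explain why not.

At k = 14: 14² + 7·14 + 41 = 335 = 5·67, which is composite.

k = 14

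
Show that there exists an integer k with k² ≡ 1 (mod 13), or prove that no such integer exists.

k = 12

Take k = 12. Then 12² = 144 = 11·13 + 1, so 12² ≡ 1 (mod 13).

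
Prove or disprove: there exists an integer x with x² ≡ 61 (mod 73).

x = 39 works: 39² = 1521, and 1521 − 61 = 1460 = 20·73.

x = 39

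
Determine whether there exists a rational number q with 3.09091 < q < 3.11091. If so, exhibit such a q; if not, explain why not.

Look for a denominator N such that an integer falls strictly between N·3.09091 and N·3.11091. N = 10 works: 10·3.09091 = 30.90910 < 31 < 31.10910 = 10·3.11091.
So q = 31/10 works: it is a ratio of integers, and dividing 10·3.09091 < 31 < 10·3.11091 through by 10 gives 3.09091 < 31/10 < 3.11091.

q = 31/10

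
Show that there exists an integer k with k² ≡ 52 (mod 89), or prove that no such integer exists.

There is no such integer.

Apply Euler's criterion with the prime 89: 52 is a quadratic residue iff 52^44 ≡ 1 (mod 89), and a non-residue iff it is ≡ −1.
Squaring successively (mod 89): 52^2 = 2704 ≡ 34; 52^4 ≡ 34² = 1156 ≡ 88; 52^8 ≡ 88² = 7744 ≡ 1; 52^16 ≡ 1² = 1 ≡ 1; 52^32 ≡ 1² = 1 ≡ 1.
Since 44 = 32 + 8 + 4, 52^44 ≡ 1 · 1 · 88; multiplying out mod 89: 1·1 = 1 ≡ 1, then 1·88 = 88 ≡ 88. Thus 52^44 ≡ 88 ≡ −1 (mod 89).
The value −1 means 52 is a non-residue modulo 89, so k² ≡ 52 (mod 89) is impossible.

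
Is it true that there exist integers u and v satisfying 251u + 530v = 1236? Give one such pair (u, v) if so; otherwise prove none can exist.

u = 366, v = -171

251 and 530 are coprime, so 251u + 530v ranges over all of ℤ.
Euclidean algorithm: 530 = 2·251 + 28, 251 = 8·28 + 27, 28 = 1·27 + 1, 27 = 27·1 + 0.
Back-substituting, 1 = 28 − 1·27 = 28 − (251 − 8·28) = −251 + 9·28 = −251 + 9·(530 − 2·251) = 9·530 − 19·251; that is, 251·(-19) + 530·9 = 1.
Times 1236: 251·(-23484) + 530·11124 = 1236, so (-23484, 11124) solves it.
The general solution is u = -23484 + 530k, v = 11124 − 251k; taking k = 45 gives the smaller pair u = 366, v = -171.
Check: 251·366 + 530·(-171) = 91866 − 90630 = 1236. ✓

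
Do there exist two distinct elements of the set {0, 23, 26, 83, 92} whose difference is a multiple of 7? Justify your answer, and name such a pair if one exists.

Two integers differ by a multiple of 7 exactly when they have the same residue mod 7. The residues are 0↦0, 23↦2, 26↦5, 83↦6, 92↦1.
All 5 residues are distinct, so no two elements differ by a multiple of 7.

No such pair exists.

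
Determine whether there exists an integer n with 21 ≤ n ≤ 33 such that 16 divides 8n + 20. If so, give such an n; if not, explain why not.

The values of 8n + 20 for n = 21, 22, …, 33 are 188, 196, 204, 212, 220, 228, 236, 244, 252, 260, 268, 276, 284; reduced mod 16 these are 12, 4, 12, 4, 12, 4, 12, 4, 12, 4, 12, 4, 12.
The residue 0 does not occur, so no n in [21, 33] makes 8n + 20 a multiple of 16.

No such integer n in that range exists.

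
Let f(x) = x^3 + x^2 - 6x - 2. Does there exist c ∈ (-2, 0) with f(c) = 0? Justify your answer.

Yes, f has a root in the interval.

f(-2) = 6 and f(0) = -2, which have opposite signs.
As a polynomial, f is continuous on every closed interval.
So by the Intermediate Value Theorem there is a c strictly between -2 and 0 with f(c) = 0.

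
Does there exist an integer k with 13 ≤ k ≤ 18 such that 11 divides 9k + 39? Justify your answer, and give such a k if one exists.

k = 14

At k = 14 we get 9·14 + 39 = 165, and 165 = 11·15.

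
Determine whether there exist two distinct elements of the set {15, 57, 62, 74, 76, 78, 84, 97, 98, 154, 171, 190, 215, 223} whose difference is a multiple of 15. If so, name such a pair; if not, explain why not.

Residues mod 15: 15↦0, 57↦12, 62↦2, 74↦14, 76↦1, 78↦3, 84↦9, 97↦7, 98↦8, 154↦4, 171↦6, 190↦10, 215↦5, 223↦13.
All 14 residues are distinct, so no two elements differ by a multiple of 15.

No such pair exists.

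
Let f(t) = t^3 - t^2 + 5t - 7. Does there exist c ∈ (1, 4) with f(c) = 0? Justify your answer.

f(1) = -2 and f(4) = 61, which have opposite signs.
Since f is a polynomial it is continuous on [1, 4].
The Intermediate Value Theorem then guarantees some c ∈ (1, 4) with f(c) = 0.

Yes, such a c exists.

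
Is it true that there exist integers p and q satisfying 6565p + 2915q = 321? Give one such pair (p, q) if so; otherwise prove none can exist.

There are no such integers.

Both 6565 and 2915 are divisible by gcd(6565, 2915) = 5, hence so is any combination 6565p + 2915q.
But 321 = 5·64 + 1, so 5 ∤ 321.
So the equation is unsolvable over ℤ.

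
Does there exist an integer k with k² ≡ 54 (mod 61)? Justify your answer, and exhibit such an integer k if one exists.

Apply Euler's criterion with the prime 61: 54 is a quadratic residue iff 54^30 ≡ 1 (mod 61), and a non-residue iff it is ≡ −1.
Repeated squaring mod 61: 54^2 = 2916 ≡ 49; 54^4 ≡ 49² = 2401 ≡ 22; 54^8 ≡ 22² = 484 ≡ 57; 54^16 ≡ 57² = 3249 ≡ 16.
Since 30 = 16 + 8 + 4 + 2, 54^30 ≡ 16 · 57 · 22 · 49; multiplying out mod 61: 16·57 = 912 ≡ 58, then 58·22 = 1276 ≡ 56, then 56·49 = 2744 ≡ 60. Thus 54^30 ≡ 60 ≡ −1 (mod 61).
The value −1 means 54 is a non-residue modulo 61, so k² ≡ 54 (mod 61) is impossible.

No such integer exists.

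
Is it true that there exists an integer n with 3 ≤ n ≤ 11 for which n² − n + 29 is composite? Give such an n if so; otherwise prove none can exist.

At n = 3: 3² − 3 + 29 = 35 = 5·7, which is composite.

n = 3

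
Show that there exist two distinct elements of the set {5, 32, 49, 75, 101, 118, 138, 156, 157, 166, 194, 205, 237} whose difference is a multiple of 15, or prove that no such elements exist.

No such pair exists.

Reduce each element modulo 15: 5↦5, 32↦2, 49↦4, 75↦0, 101↦11, 118↦13, 138↦3, 156↦6, 157↦7, 166↦1, 194↦14, 205↦10, 237↦12.
These 13 residues are pairwise different, hence no difference of two elements is divisible by 15.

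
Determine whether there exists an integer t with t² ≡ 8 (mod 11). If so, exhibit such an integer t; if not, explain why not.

No, no such integer exists.

Since (11 − t)² ≡ t² (mod 11), it suffices to square t = 0, 1, …, 5: the residues are 0, 1, 4, 9, 5, 3.
So the quadratic residues mod 11 are {0, 1, 3, 4, 5, 9}, and 8 is not among them.
Therefore t² ≡ 8 (mod 11) has no solution.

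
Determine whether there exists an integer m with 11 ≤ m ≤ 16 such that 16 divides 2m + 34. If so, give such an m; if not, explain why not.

At m = 15 we get 2·15 + 34 = 64, and 64 = 16·4.

m = 15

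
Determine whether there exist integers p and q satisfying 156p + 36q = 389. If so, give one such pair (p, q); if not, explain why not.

Any value of 156p + 36q is a multiple of gcd(156, 36) = 12.
But 389 is not a multiple of 12 (it leaves remainder 5).
Hence no integers p, q satisfy the equation.

No such integers exist.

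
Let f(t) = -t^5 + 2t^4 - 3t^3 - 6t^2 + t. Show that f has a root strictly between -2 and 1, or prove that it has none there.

Yes, f has a root in the interval.

f(-2) = 62 and f(1) = -7, which have opposite signs.
Since f is a polynomial it is continuous on [-2, 1].
By the Intermediate Value Theorem, f takes the value 0 somewhere in the open interval.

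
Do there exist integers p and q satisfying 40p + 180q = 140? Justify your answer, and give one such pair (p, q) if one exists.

Since gcd(40, 180) = 20 and 140 = 20·7, Bézout's identity guarantees a solution.
Dividing through by 20 reduces the equation to 2p + 9q = 7.
Run the Euclidean algorithm on 9 and 2: 9 = 4·2 + 1, 2 = 2·1 + 0.
Back-substituting, 1 = 9 − 4·2; that is, 2·(-4) + 9·1 = 1.
Times 7: 2·(-28) + 9·7 = 7, so (-28, 7) solves it.
The general solution is p = -28 + 9k, q = 7 − 2k; taking k = 4 gives the smaller pair p = 8, q = -1.
Check: 40·8 + 180·(-1) = 320 − 180 = 140. ✓

p = 8, q = -1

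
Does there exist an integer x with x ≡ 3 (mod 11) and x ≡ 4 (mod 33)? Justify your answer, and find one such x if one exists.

Reduce both congruences modulo 11, which divides 11 and 33: they say x ≡ 3 (mod 11) and x ≡ 4 (mod 11).
These are incompatible: 3 − 4 = -1 is not divisible by 11.
Hence the system has no solution.

No such integer exists.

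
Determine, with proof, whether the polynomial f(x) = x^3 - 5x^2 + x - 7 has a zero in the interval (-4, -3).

No such root exists.

The endpoint values f(-4) = -155 and f(-3) = -82 are both negative. Claim: f(x) < 0 for every x in (-4, -3).
Substitute x = -3 − u, where 0 < u < 1 on the interval. Expanding, f(-3 − u) = -u^3 - 14u^2 - 58u - 82.
All 4 nonzero coefficients of this polynomial in u are negative; hence for u > 0 the value is a sum of negative terms (the constant -82 among them).
So f is strictly negative on (-4, -3); no root exists in the interval.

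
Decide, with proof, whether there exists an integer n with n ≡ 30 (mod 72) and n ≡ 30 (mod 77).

gcd(72, 77) = 1, so the Chinese Remainder Theorem guarantees exactly one residue class mod 5544 satisfying both.
Write n = 30 + 72t and require 30 + 72t ≡ 30 (mod 77), i.e. 72t ≡ 0 (mod 77).
t = 0 satisfies this.
With t = 0: n = 30 + 72·0 = 30.
Indeed 30 ≡ 30 (mod 72) and 30 ≡ 30 (mod 77).

n = 30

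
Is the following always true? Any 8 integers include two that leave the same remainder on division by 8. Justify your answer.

No, the set {9, 10, 11, 12, 13, 14, 15, 16} is a counterexample.

Consider the 8 integers 9, 10, …, 16. They lie in distinct residue classes modulo 8, since 8 ≤ 8.
So no two of them leave the same remainder on division by 8; the claim fails for this set.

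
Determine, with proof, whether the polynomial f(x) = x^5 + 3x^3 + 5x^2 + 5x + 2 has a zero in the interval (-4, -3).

No.

f(-4) = -1154 and f(-3) = -292, both negative, so a sign-change argument is unavailable; we show f keeps this sign on the whole interval.
Substitute x = -3 − u, where 0 < u < 1 on the interval. Expanding, f(-3 − u) = -u^5 - 15u^4 - 93u^3 - 292u^2 - 461u - 292.
The nonzero coefficients here are all negative, so for u > 0 every term is negative (or zero), and the constant term -292 is strictly negative.
So f is strictly negative on (-4, -3); no root exists in the interval.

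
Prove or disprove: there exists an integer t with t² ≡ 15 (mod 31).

31 is prime, so by Euler's criterion 15 is a square mod 31 iff 15^((31−1)/2) = 15^15 ≡ 1 (mod 31).
Squaring successively (mod 31): 15^2 = 225 ≡ 8; 15^4 ≡ 8² = 64 ≡ 2; 15^8 ≡ 2² = 4 ≡ 4.
Since 15 = 8 + 4 + 2 + 1, 15^15 ≡ 4 · 2 · 8 · 15; multiplying out mod 31: 4·2 = 8 ≡ 8, then 8·8 = 64 ≡ 2, then 2·15 = 30 ≡ 30. Thus 15^15 ≡ 30 ≡ −1 (mod 31).
By Euler's criterion 15 is a quadratic non-residue mod 31: no t satisfies t² ≡ 15 (mod 31).

There is no such integer.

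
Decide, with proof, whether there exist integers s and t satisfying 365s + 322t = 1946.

s = 210, t = -232

Since gcd(365, 322) = 1, every integer is an integer combination of 365 and 322.
Dividing repeatedly: 365 = 1·322 + 43, 322 = 7·43 + 21, 43 = 2·21 + 1, 21 = 21·1 + 0.
Working back up the chain: 1 = 43 − 2·21 = 43 − 2·(322 − 7·43) = −2·322 + 15·43 = −2·322 + 15·(365 − 1·322) = 15·365 − 17·322. So 365·15 + 322·(-17) = 1.
Multiplying through by 1946: s = 15·1946 = 29190, t = (-17)·1946 = -33082 is a solution.
The general solution is s = 29190 + 322k, t = -33082 − 365k; taking k = -90 gives the smaller pair s = 210, t = -232.
Indeed 365·210 + 322·(-232) = 76650 − 74704 = 1946.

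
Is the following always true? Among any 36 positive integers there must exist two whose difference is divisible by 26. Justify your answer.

Yes, this is always true.

Partition the integers by their residue mod 26; there are 26 classes.
Placing 36 integers into 26 classes, some class receives at least two — say a and b.
Their difference a − b is then a multiple of 26.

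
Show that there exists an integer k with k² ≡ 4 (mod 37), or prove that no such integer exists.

k = 35

k = 35 works: 35² = 1225, and 1225 − 4 = 1221 = 33·37.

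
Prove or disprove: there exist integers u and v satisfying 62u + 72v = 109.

There are no such integers.

Any value of 62u + 72v is a multiple of gcd(62, 72) = 2.
But 109 is not a multiple of 2 (it leaves remainder 1).
Therefore 62u + 72v = 109 has no solution in integers.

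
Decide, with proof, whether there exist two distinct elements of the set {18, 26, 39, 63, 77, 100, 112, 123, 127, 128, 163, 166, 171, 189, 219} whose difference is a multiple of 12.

Yes: 39 and 63.

Reduce each element mod 12: 18↦6, 26↦2, 39↦3, 63↦3, 77↦5, 100↦4, 112↦4, 123↦3, 127↦7, 128↦8, 163↦7, 166↦10, 171↦3, 189↦9, 219↦3. The residue 3 repeats (at 39 and 63), and 63 − 39 = 24 = 2·12.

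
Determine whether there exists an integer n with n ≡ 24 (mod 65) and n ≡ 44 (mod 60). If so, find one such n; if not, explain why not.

n = 284

The moduli are not coprime: gcd(65, 60) = 5. Compatibility requires 5 ∣ (44 − 24) = 20, which holds, so solutions exist.
The integers ≡ 24 (mod 65) are 24, 89, 154, 219, 284, …; their remainders mod 60 are 24, 29, 34, 39, 44, so n = 284 is the first that is ≡ 44 (mod 60).
Indeed 284 ≡ 24 (mod 65) and 284 ≡ 44 (mod 60).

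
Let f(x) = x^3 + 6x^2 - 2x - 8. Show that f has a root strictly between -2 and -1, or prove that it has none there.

Such a root exists.

f(-2) = 12 and f(-1) = -1, which have opposite signs.
As a polynomial, f is continuous on every closed interval.
By the Intermediate Value Theorem f must vanish at some point of (-2, -1).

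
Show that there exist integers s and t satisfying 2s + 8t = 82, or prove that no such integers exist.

Since gcd(2, 8) = 2 and 82 = 2·41, Bézout's identity guarantees a solution.
Dividing through by 2 reduces the equation to 1s + 4t = 41.
The coefficient of s is 1, so setting t = 0 and s = 41 already solves it.
Subtracting 10·4 from s and adding 10·1 to t gives the tidier solution (1, 10).
Indeed 2·1 + 8·10 = 2 + 80 = 82.

s = 1, t = 10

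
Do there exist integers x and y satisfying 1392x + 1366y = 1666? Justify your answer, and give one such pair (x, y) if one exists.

Since gcd(1392, 1366) = 2 and 1666 = 2·833, Bézout's identity guarantees a solution.
Dividing through by 2 reduces the equation to 696x + 683y = 833.
Run the Euclidean algorithm on 696 and 683: 696 = 1·683 + 13, 683 = 52·13 + 7, 13 = 1·7 + 6, 7 = 1·6 + 1, 6 = 6·1 + 0.
Back-substituting, 1 = 7 − 1·6 = 7 − (13 − 1·7) = −13 + 2·7 = −13 + 2·(683 − 52·13) = 2·683 − 105·13 = 2·683 − 105·(696 − 1·683) = −105·696 + 107·683; that is, 696·(-105) + 683·107 = 1.
Scaling by 833 gives the particular solution (x, y) = (-87465, 89131).
Adding 129·683 to x and subtracting 129·696 from y gives the tidier solution (642, -653).
Indeed 1392·642 + 1366·(-653) = 893664 − 891998 = 1666.

x = 642, y = -653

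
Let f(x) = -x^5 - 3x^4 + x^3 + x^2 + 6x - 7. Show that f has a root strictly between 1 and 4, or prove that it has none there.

The endpoint values f(1) = -3 and f(4) = -1695 are both negative. Claim: f(x) < 0 for every x in (1, 4).
Substitute x = 1 + u, where 0 < u < 3 on the interval. Expanding, f(1 + u) = -u^5 - 8u^4 - 21u^3 - 24u^2 - 6u - 3.
All 6 nonzero coefficients of this polynomial in u are negative; hence for u > 0 the value is a sum of negative terms (the constant -3 among them).
So f is strictly negative on (1, 4); no root exists in the interval.

No such root exists.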